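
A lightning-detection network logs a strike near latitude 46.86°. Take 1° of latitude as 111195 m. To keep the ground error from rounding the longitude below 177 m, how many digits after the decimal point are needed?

At 46.86° one degree of longitude covers 111195 × cos 46.86° ≈ 111195 × 0.6838 ≈ 76033.3 m.
N decimal places → at most half a unit in the last place, 0.5 × 10⁻ᴺ° = 76033.3/2 × 10⁻ᴺ m.
Setting 38016.6 × 10⁻ᴺ ≤ 177 gives 10ᴺ ≥ 214.8, i.e. N ≥ 2.33.
So 3 decimal places suffice (38 m); 2 would allow up to 380 m.

3 decimal places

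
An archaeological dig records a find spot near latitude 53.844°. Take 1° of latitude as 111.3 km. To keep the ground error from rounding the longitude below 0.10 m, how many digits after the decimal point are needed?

6 decimal places

At 53.844° one degree of longitude covers 111300 × cos 53.844° ≈ 111300 × 0.5900 ≈ 65665.4 m.
Rounding to N decimal places gives at most 0.5 × 10⁻ᴺ degrees of error, i.e. 0.5 × 10⁻ᴺ × 65665.4 m.
Setting 32832.7 × 10⁻ᴺ ≤ 0.10 gives 10ᴺ ≥ 3.283e+05, i.e. N ≥ 5.52.
At 5 places the error can reach 0.328 m, but 6 places keeps it to 0.0328 m.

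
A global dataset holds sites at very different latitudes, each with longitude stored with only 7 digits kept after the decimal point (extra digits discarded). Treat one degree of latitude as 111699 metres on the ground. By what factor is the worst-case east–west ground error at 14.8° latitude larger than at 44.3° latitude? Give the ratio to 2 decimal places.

1.35

Truncating at 7 decimal places can drop up to a full unit in the last place, so the longitude may be off by as much as 1e-07°.
At 14.8°: 1e-07° × 111699 × cos 14.8° = 1e-07 × 111699 × 0.9668 ≈ 0.010799 m.
At 44.3°: 1e-07° × 111699 × cos 44.3° = 1e-07 × 111699 × 0.7157 ≈ 0.0079942 m.
Ratio: 0.010799 / 0.0079942 = cos 14.8° / cos 44.3° ≈ 1.3509.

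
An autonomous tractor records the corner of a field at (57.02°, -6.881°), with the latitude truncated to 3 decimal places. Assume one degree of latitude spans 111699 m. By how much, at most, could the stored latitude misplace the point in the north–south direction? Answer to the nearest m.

Truncating at 3 decimal places can drop up to a full unit in the last place, so the latitude may be off by as much as 0.001°.
So the N–S error is at most 0.001 × 111699 = 111.699 m.

112 m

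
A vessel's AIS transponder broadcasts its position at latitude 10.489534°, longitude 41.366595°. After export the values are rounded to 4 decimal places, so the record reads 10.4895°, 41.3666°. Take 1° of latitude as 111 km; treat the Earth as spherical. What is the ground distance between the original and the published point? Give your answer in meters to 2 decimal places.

The latitude changed by +0.000034° and the longitude by -0.000005°.
N–S: 0.000034° × 111000 m/° = 3.774 m.
E–W at 10.4895°: -0.000005° × 111000 × cos 10.4895° = -0.000005 × 111000 × 0.9833 ≈ -0.545725 m.
Combined displacement = (3.774² + 0.545725²)^½ ≈ 3.81325 m.

3.81 meters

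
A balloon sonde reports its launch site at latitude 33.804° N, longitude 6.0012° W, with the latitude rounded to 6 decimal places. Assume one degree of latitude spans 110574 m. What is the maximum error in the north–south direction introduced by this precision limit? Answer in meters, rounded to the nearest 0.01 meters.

0.06 meters

Rounding to 6 decimal places leaves the latitude within ±5e-07° of the true value.
So the N–S error is at most 5e-07 × 110574 = 0.055287 m.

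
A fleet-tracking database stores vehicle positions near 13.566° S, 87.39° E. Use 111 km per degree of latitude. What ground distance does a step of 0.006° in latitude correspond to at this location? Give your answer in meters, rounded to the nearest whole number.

666 meters

0.006° × 111000 m/° = 666 m.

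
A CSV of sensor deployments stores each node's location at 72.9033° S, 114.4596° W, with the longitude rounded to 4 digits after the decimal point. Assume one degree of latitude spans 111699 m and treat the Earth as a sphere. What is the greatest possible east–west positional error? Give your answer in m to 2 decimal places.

Rounding to 4 decimal places leaves the longitude within ±5e-05° of the true value.
At latitude 72.9033° a degree of longitude spans 111699 m × cos 72.9033° = 111699 × 0.2940 ≈ 32837.9 m.
So at most 5e-05° × 32837.9 ≈ 1.64189 m east–west.

1.64 m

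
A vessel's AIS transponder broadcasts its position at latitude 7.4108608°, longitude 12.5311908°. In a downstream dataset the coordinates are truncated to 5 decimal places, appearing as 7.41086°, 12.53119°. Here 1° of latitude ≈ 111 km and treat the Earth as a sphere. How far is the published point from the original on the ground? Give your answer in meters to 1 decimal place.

The latitude changed by +0.0000008° and the longitude by +0.0000008°.
N–S: 0.0000008° × 111000 m/° = 0.0888 m.
East–west at this latitude: 0.0000008° × 111000 × cos 7.41086° ≈ 0.0000008 × 110073 = 0.0880582 m.
Hypotenuse of the two orthogonal shifts: √(0.0888² + 0.0880582²) = 0.125059 m.

0.1 meters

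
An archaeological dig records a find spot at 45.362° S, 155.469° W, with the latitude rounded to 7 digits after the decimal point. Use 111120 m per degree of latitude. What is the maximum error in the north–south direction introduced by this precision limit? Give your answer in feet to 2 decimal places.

0.02 feet

Rounding to 7 decimal places leaves the latitude within ±5e-08° of the true value.
So the N–S error is at most 5e-08 × 111120 = 0.005556 m.
Converting: 0.005556 m × 3.2808 ft/m ≈ 0.018228 ft.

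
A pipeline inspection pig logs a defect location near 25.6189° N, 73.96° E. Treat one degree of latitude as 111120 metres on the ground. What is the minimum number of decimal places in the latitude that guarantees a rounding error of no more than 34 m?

One degree of latitude covers 111120 m.
With N decimal places the half-ulp bound is 0.5·10⁻ᴺ°, or 0.5·10⁻ᴺ × 111120 m on the ground.
Need 0.5 × 111120 × 10⁻ᴺ ≤ 34 → 10⁻ᴺ ≤ 6.120e-04, so N ≥ 3.21.
So 4 decimal places suffice (5.56 m); 3 would allow up to 55.6 m.

4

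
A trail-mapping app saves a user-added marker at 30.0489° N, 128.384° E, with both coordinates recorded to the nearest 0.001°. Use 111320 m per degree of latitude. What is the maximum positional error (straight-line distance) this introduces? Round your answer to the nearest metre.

74 metres

Rounding to 3 decimal places leaves each coordinate within ±0.0005° of the true value.
N–S: 0.0005° × 111320 m/° = 55.66 m.
Longitude error → 0.0005 × 111320 × cos 30.0489° = 0.0005 × 111320 × 0.8656 ≈ 48.1792 m.
Combining orthogonally: (55.66² + 48.1792²)^½ ≈ 73.6157 m.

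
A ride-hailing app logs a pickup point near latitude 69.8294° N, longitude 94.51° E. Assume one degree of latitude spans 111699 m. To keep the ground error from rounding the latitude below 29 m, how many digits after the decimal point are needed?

One degree of latitude covers 111699 m.
N decimal places → at most half a unit in the last place, 0.5 × 10⁻ᴺ° = 111699/2 × 10⁻ᴺ m.
Need 0.5 × 111699 × 10⁻ᴺ ≤ 29 → 10⁻ᴺ ≤ 5.193e-04, so N ≥ 3.28.
So 4 decimal places suffice (5.58 m); 3 would allow up to 55.8 m.

4 decimal places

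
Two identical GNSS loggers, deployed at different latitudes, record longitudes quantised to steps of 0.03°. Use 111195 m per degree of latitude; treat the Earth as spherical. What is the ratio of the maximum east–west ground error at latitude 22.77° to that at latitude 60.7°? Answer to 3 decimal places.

1.884

With a 0.03° grid the true value lies within half a step, ±0.03°/2 = ±0.015°, of the stored one.
At 22.77°: 0.015° × 111195 × cos 22.77° = 0.015 × 111195 × 0.9221 ≈ 1537.9 m.
At 60.7°: 0.015° × 111195 × cos 60.7° = 0.015 × 111195 × 0.4894 ≈ 816.25 m.
Ratio: 1537.9 / 816.25 = cos 22.77° / cos 60.7° ≈ 1.8841.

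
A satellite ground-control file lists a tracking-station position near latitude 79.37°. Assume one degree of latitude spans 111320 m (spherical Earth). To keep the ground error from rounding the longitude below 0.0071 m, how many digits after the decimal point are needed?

At 79.37° one degree of longitude covers 111320 × cos 79.37° ≈ 111320 × 0.1845 ≈ 20534.8 m.
N decimal places → at most half a unit in the last place, 0.5 × 10⁻ᴺ° = 20534.8/2 × 10⁻ᴺ m.
Need 0.5 × 20534.8 × 10⁻ᴺ ≤ 0.0071 → 10⁻ᴺ ≤ 6.915e-07, so N ≥ 6.16.
N = 6 would give 0.0103 m (too coarse); N = 7 gives 0.00103 m ≤ 0.0071 m.

7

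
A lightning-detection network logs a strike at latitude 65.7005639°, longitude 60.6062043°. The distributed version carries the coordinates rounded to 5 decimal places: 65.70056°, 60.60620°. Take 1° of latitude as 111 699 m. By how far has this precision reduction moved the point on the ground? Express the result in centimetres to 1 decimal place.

Δlat = 65.7005639 − 65.70056 = +0.0000039°; Δlon = 60.6062043 − 60.60620 = +0.0000043°.
N–S: 0.0000039° × 111699 m/° = 0.435626 m.
E–W at 65.7006°: 0.0000043° × 111699 × cos 65.7006° = 0.0000043 × 111699 × 0.4115 ≈ 0.197648 m.
Distance: √(0.435626² + 0.197648²) ≈ 0.478367 m.
That is 0.478367 m = 47.837 cm.

47.8 centimetres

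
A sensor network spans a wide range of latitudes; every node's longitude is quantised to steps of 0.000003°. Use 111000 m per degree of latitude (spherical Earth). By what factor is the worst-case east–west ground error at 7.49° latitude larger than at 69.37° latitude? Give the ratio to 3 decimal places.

With a 0.000003° grid the true value lies within half a step, ±0.000003°/2 = ±1.5e-06°, of the stored one.
Error at 7.49° = 1.5e-06° × 111000 × cos 7.49° ≈ 0.1665 × 0.9915 = 0.16508 m.
At 69.37°: 1.5e-06° × 111000 × cos 69.37° = 1.5e-06 × 111000 × 0.3523 ≈ 0.058663 m.
Ratio: 0.16508 / 0.058663 = cos 7.49° / cos 69.37° ≈ 2.8140.

2.814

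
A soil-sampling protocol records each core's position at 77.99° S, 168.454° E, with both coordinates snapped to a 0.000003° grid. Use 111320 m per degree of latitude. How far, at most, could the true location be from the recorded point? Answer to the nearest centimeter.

17 centimeters

With a 0.000003° grid the true value lies within half a step, ±0.000003°/2 = ±1.5e-06°, of the stored one.
North–south component: 1.5e-06° × 111320 = 0.16698 m.
Longitude error → 1.5e-06 × 111320 × cos 77.99° = 1.5e-06 × 111320 × 0.2081 ≈ 0.0347456 m.
Combining orthogonally: (0.16698² + 0.0347456²)^½ ≈ 0.170557 m.
That is 0.170557 m = 17.056 cm.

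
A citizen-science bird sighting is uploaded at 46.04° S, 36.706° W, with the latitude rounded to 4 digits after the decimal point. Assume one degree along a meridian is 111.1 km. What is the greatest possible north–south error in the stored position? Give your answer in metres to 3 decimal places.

5.555 metres

Rounding to 4 decimal places leaves the latitude within ±5e-05° of the true value.
Along the meridian that is 5e-05° × 111100 m/° = 5.555 m.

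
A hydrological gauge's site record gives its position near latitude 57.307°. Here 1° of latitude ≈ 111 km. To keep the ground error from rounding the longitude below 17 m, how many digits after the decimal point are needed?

4 decimal places

At 57.307° one degree of longitude covers 111000 × cos 57.307° ≈ 111000 × 0.5401 ≈ 59955.3 m.
N decimal places → at most half a unit in the last place, 0.5 × 10⁻ᴺ° = 59955.3/2 × 10⁻ᴺ m.
Need 0.5 × 59955.3 × 10⁻ᴺ ≤ 17 → 10⁻ᴺ ≤ 5.671e-04, so N ≥ 3.25.
At 3 places the error can reach 30 m, but 4 places keeps it to 3 m.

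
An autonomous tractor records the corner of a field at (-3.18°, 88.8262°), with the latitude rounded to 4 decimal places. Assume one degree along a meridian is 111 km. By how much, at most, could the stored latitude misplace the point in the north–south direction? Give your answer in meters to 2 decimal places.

5.55 meters

Rounding to 4 decimal places leaves the latitude within ±5e-05° of the true value.
Along the meridian that is 5e-05° × 111000 m/° = 5.55 m.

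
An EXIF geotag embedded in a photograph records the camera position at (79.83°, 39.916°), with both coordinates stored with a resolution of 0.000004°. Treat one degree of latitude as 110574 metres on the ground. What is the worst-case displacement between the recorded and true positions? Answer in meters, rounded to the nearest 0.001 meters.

With a 0.000004° grid the true value lies within half a step, ±0.000004°/2 = ±2e-06°, of the stored one.
Latitude error → 2e-06 × 110574 = 0.221148 m along the meridian.
E–W at 79.83°: 2e-06° × 110574 × cos 79.83° = 2e-06 × 110574 × 0.1766 ≈ 0.039048 m.
The two errors are perpendicular, so the maximum displacement is √(0.221148² + 0.039048²) ≈ 0.224569 m.

0.225 meters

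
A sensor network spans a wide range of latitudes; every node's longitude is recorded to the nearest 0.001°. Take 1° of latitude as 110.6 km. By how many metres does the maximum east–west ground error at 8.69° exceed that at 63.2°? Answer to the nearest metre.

Rounding to 3 decimal places leaves the longitude within ±0.0005° of the true value.
At 8.69°: 0.0005° × 110600 × cos 8.69° = 0.0005 × 110600 × 0.9885 ≈ 54.665 m.
Error at 63.2° = 0.0005° × 110600 × cos 63.2° ≈ 55.3 × 0.4509 = 24.934 m.
So the lower-latitude error exceeds the higher by 54.665 − 24.934 = 29.732 m.

30 metres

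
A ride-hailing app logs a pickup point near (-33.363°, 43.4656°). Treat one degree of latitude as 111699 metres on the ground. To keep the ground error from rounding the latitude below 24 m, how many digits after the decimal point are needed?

One degree of latitude covers 111699 m.
Rounding to N decimal places gives at most 0.5 × 10⁻ᴺ degrees of error, i.e. 0.5 × 10⁻ᴺ × 111699 m.
Need 0.5 × 111699 × 10⁻ᴺ ≤ 24 → 10⁻ᴺ ≤ 4.297e-04, so N ≥ 3.37.
N = 3 would give 55.8 m (too coarse); N = 4 gives 5.58 m ≤ 24 m.

4 decimal places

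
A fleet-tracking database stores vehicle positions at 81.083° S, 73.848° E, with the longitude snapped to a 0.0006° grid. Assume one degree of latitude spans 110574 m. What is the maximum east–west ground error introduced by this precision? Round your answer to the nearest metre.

5 metres

With a 0.0006° grid the true value lies within half a step, ±0.0006°/2 = ±0.0003°, of the stored one.
At latitude 81.083° a degree of longitude spans 110574 m × cos 81.083° = 110574 × 0.1550 ≈ 17139.4 m.
So at most 0.0003° × 17139.4 ≈ 5.14181 m east–west.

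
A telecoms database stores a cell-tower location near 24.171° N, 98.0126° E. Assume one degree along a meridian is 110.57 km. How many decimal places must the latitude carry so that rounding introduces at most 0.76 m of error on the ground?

5 decimal places

One degree of latitude covers 110570 m.
With N decimal places the half-ulp bound is 0.5·10⁻ᴺ°, or 0.5·10⁻ᴺ × 110570 m on the ground.
Need 0.5 × 110570 × 10⁻ᴺ ≤ 0.76 → 10⁻ᴺ ≤ 1.375e-05, so N ≥ 4.86.
At 4 places the error can reach 5.53 m, but 5 places keeps it to 0.553 m.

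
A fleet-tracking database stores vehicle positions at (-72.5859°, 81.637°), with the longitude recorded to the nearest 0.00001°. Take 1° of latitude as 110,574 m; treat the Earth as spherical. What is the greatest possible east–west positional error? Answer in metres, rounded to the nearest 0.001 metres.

0.165 metres

Rounding to 5 decimal places leaves the longitude within ±5e-06° of the true value.
One degree of longitude at 72.5859° is 110574 × cos 72.5859° ≈ 110574 × 0.2993 = 33092.1 m.
So at most 5e-06° × 33092.1 ≈ 0.165461 m east–west.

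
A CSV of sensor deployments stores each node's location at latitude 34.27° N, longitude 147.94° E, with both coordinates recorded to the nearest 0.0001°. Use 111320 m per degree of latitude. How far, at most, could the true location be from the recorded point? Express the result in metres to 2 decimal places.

7.22 metres

Rounding to 4 decimal places leaves each coordinate within ±5e-05° of the true value.
Latitude error → 5e-05 × 111320 = 5.566 m along the meridian.
East–west component at 34.27°: 5e-05° × 111320 × cos 34.27° ≈ 5e-05 × 91994.1 ≈ 4.5997 m.
Combining orthogonally: (5.566² + 4.5997²)^½ ≈ 7.22064 m.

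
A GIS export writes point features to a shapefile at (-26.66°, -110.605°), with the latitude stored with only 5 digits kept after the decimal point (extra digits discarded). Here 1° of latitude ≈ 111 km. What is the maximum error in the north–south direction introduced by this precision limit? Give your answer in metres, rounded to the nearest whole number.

Truncating at 5 decimal places can drop up to a full unit in the last place, so the latitude may be off by as much as 1e-05°.
Along the meridian that is 1e-05° × 111000 m/° = 1.11 m.

1 metres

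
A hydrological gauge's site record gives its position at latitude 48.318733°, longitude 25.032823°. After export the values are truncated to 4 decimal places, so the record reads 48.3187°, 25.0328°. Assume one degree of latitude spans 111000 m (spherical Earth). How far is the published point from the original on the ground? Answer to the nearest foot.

Δlat = 48.318733 − 48.3187 = +0.000033°; Δlon = 25.032823 − 25.0328 = +0.000023°.
North–south shift: 0.000033 × 111000 = 3.663 m.
East–west at this latitude: 0.000023° × 111000 × cos 48.3187° ≈ 0.000023 × 73813.5 = 1.69771 m.
Hypotenuse of the two orthogonal shifts: √(3.663² + 1.69771²) = 4.0373 m.
Converting: 4.0373 m × 3.2808 ft/m ≈ 13.246 ft.

13 feet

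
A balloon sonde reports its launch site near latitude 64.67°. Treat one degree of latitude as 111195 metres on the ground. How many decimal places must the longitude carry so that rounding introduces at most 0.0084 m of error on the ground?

7 decimal places

At 64.67° one degree of longitude covers 111195 × cos 64.67° ≈ 111195 × 0.4278 ≈ 47572.7 m.
With N decimal places the half-ulp bound is 0.5·10⁻ᴺ°, or 0.5·10⁻ᴺ × 47572.7 m on the ground.
Need 0.5 × 47572.7 × 10⁻ᴺ ≤ 0.0084 → 10⁻ᴺ ≤ 3.531e-07, so N ≥ 6.45.
N = 6 would give 0.0238 m (too coarse); N = 7 gives 0.00238 m ≤ 0.0084 m.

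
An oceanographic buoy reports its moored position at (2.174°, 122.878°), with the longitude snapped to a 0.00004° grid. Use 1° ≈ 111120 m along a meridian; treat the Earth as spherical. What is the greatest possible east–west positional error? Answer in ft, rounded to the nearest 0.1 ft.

7.3 ft

With a 0.00004° grid the true value lies within half a step, ±0.00004°/2 = ±2e-05°, of the stored one.
One degree of longitude at 2.174° is 111120 × cos 2.174° ≈ 111120 × 0.9993 = 111040 m.
East–west error: 2e-05° × 111040 m/° ≈ 2.2208 m.
In feet: 2.2208 m ÷ 0.3048 ≈ 7.2861 ft.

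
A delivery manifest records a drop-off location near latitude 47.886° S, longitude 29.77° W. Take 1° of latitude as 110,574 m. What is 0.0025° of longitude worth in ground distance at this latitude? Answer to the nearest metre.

One degree of longitude here spans 110574 × cos 47.886° = 110574 × 0.6706 ≈ 74151.8 m; 0.0025° of that is 185.379 m.

185 metres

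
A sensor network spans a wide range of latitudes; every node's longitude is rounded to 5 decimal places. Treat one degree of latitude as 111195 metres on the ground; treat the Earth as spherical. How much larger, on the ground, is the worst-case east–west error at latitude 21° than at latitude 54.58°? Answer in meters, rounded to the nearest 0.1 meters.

Rounding to 5 decimal places leaves the longitude within ±5e-06° of the true value.
Error at 21° = 5e-06° × 111195 × cos 21° ≈ 0.55597 × 0.9336 = 0.51905 m.
At 54.58°: 5e-06° × 111195 × cos 54.58° = 5e-06 × 111195 × 0.5796 ≈ 0.32222 m.
Difference: 0.51905 − 0.32222 = 0.19682 m.

0.2 meters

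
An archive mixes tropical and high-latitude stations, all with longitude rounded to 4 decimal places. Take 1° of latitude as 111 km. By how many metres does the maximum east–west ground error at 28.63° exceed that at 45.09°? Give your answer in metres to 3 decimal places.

0.953 metres

Rounding to 4 decimal places leaves the longitude within ±5e-05° of the true value.
At 28.63°: 5e-05° × 111000 × cos 28.63° = 5e-05 × 111000 × 0.8777 ≈ 4.8714 m.
At 45.09°: 5e-05° × 111000 × cos 45.09° = 5e-05 × 111000 × 0.7060 ≈ 3.9183 m.
So the lower-latitude error exceeds the higher by 4.8714 − 3.9183 = 0.95314 m.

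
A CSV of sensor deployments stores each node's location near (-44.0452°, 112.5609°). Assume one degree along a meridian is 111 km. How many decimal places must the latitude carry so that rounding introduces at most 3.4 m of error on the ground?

One degree of latitude covers 111000 m.
With N decimal places the half-ulp bound is 0.5·10⁻ᴺ°, or 0.5·10⁻ᴺ × 111000 m on the ground.
Need 0.5 × 111000 × 10⁻ᴺ ≤ 3.4 → 10⁻ᴺ ≤ 6.126e-05, so N ≥ 4.21.
At 4 places the error can reach 5.55 m, but 5 places keeps it to 0.555 m.

5 decimal places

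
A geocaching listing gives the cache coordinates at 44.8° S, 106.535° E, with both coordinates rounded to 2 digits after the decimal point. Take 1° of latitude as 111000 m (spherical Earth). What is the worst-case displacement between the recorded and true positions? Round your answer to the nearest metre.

Rounding to 2 decimal places leaves each coordinate within ±0.005° of the true value.
N–S: 0.005° × 111000 m/° = 555 m.
Longitude error → 0.005 × 111000 × cos 44.8° = 0.005 × 111000 × 0.7096 ≈ 393.812 m.
The two errors are perpendicular, so the maximum displacement is √(555² + 393.812²) ≈ 680.524 m.

681 metres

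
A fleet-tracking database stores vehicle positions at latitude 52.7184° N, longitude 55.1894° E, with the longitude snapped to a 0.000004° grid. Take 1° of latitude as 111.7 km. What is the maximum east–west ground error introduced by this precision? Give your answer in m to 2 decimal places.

With a 0.000004° grid the true value lies within half a step, ±0.000004°/2 = ±2e-06°, of the stored one.
One degree of longitude at 52.7184° is 111700 × cos 52.7184° ≈ 111700 × 0.6057 = 67660.4 m.
East–west error: 2e-06° × 67660.4 m/° ≈ 0.135321 m.

0.14 m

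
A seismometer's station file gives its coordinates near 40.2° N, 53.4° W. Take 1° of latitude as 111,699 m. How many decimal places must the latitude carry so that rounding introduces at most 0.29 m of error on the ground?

One degree of latitude covers 111699 m.
With N decimal places the half-ulp bound is 0.5·10⁻ᴺ°, or 0.5·10⁻ᴺ × 111699 m on the ground.
Setting 55849.5 × 10⁻ᴺ ≤ 0.29 gives 10ᴺ ≥ 1.926e+05, i.e. N ≥ 5.28.
N = 5 would give 0.558 m (too coarse); N = 6 gives 0.0558 m ≤ 0.29 m.

6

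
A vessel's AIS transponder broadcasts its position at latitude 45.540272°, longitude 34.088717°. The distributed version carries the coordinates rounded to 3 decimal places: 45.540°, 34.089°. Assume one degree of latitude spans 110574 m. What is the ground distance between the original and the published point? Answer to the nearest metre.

37 metres

Δlat = 45.540272 − 45.540 = +0.000272°; Δlon = 34.088717 − 34.089 = -0.000283°.
North–south shift: 0.000272 × 110574 = 30.0761 m.
East–west at this latitude: -0.000283° × 110574 × cos 45.54° ≈ -0.000283 × 77447.3 = -21.9176 m.
Distance: √(30.0761² + 21.9176²) ≈ 37.215 m.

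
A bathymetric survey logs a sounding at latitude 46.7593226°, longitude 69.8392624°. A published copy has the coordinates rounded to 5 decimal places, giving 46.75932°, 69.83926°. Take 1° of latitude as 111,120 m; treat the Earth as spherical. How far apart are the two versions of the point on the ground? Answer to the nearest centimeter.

34 centimeters

The latitude changed by +0.0000026° and the longitude by +0.0000024°.
North–south shift: 0.0000026 × 111120 = 0.288912 m.
E–W at 46.7593°: 0.0000024° × 111120 × cos 46.7593° = 0.0000024 × 111120 × 0.6851 ≈ 0.182698 m.
Hypotenuse of the two orthogonal shifts: √(0.288912² + 0.182698²) = 0.341832 m.
That is 0.341832 m = 34.183 cm.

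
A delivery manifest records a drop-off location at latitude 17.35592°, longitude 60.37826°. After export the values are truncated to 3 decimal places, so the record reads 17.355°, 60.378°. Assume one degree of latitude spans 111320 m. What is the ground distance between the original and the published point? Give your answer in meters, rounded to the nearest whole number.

106 meters

The latitude changed by +0.00092° and the longitude by +0.00026°.
N–S: 0.00092° × 111320 m/° = 102.414 m.
E–W at 17.355°: 0.00026° × 111320 × cos 17.355° = 0.00026 × 111320 × 0.9545 ≈ 27.6256 m.
Combined displacement = (102.414² + 27.6256²)^½ ≈ 106.075 m.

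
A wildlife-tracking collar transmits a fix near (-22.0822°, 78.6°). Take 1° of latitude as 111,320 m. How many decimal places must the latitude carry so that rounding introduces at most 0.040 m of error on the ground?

7 decimal places

One degree of latitude covers 111320 m.
Rounding to N decimal places gives at most 0.5 × 10⁻ᴺ degrees of error, i.e. 0.5 × 10⁻ᴺ × 111320 m.
Need 0.5 × 111320 × 10⁻ᴺ ≤ 0.040 → 10⁻ᴺ ≤ 7.186e-07, so N ≥ 6.14.
At 6 places the error can reach 0.0557 m, but 7 places keeps it to 0.00557 m.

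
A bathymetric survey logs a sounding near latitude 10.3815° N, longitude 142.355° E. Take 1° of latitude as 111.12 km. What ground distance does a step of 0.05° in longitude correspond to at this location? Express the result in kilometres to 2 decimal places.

0.05° of longitude at 10.3815° is 0.05 × 111120 × cos 10.3815° ≈ 0.05 × 109301 = 5465.05 m.
That is 5465.05 m = 5.465 km.

5.47 kilometres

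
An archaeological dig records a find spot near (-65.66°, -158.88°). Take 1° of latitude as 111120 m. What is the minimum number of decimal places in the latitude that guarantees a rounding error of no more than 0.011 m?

7 decimal places

One degree of latitude covers 111120 m.
With N decimal places the half-ulp bound is 0.5·10⁻ᴺ°, or 0.5·10⁻ᴺ × 111120 m on the ground.
Need 0.5 × 111120 × 10⁻ᴺ ≤ 0.011 → 10⁻ᴺ ≤ 1.980e-07, so N ≥ 6.70.
So 7 decimal places suffice (0.00556 m); 6 would allow up to 0.0556 m.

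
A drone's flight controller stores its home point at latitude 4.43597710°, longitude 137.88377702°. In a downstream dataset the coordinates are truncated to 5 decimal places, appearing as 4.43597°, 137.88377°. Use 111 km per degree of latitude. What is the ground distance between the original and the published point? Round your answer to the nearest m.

Δlat = 4.43597710 − 4.43597 = +0.00000710°; Δlon = 137.88377702 − 137.88377 = +0.00000702°.
N–S: 0.00000710° × 111000 m/° = 0.7881 m.
East–west at this latitude: 0.00000702° × 111000 × cos 4.43597° ≈ 0.00000702 × 110667 = 0.776886 m.
Distance: √(0.7881² + 0.776886²) ≈ 1.10664 m.

1 m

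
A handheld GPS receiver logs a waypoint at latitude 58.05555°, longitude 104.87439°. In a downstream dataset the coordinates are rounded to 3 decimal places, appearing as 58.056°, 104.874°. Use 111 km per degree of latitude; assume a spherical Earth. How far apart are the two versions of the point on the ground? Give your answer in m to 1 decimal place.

55.0 m

The latitude changed by -0.00045° and the longitude by +0.00039°.
N–S: -0.00045° × 111000 m/° = -49.95 m.
E–W at 58.056°: 0.00039° × 111000 × cos 58.056° = 0.00039 × 111000 × 0.5291 ≈ 22.9043 m.
Combined displacement = (49.95² + 22.9043²)^½ ≈ 54.951 m.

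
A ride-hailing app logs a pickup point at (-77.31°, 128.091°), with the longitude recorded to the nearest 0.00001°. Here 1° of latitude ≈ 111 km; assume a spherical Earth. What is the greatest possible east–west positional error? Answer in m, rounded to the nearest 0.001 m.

Rounding to 5 decimal places leaves the longitude within ±5e-06° of the true value.
At latitude 77.31° a degree of longitude spans 111000 m × cos 77.31° = 111000 × 0.2197 ≈ 24384 m.
Maximum E–W displacement: 5e-06 × 24384 = 0.12192 m.

0.122 m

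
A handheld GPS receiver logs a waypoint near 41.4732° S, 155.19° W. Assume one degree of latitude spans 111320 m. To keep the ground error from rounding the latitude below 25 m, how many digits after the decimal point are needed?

4

One degree of latitude covers 111320 m.
N decimal places → at most half a unit in the last place, 0.5 × 10⁻ᴺ° = 111320/2 × 10⁻ᴺ m.
Setting 55660 × 10⁻ᴺ ≤ 25 gives 10ᴺ ≥ 2226, i.e. N ≥ 3.35.
At 3 places the error can reach 55.7 m, but 4 places keeps it to 5.57 m.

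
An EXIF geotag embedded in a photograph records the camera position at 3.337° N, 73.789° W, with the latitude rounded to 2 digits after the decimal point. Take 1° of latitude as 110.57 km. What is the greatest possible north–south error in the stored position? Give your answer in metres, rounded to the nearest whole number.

Rounding to 2 decimal places leaves the latitude within ±0.005° of the true value.
So the N–S error is at most 0.005 × 110570 = 552.85 m.

553 metres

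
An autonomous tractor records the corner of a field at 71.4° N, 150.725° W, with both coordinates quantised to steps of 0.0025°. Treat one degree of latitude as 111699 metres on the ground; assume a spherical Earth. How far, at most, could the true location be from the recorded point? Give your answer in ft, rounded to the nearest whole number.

With a 0.0025° grid the true value lies within half a step, ±0.0025°/2 = ±0.00125°, of the stored one.
N–S: 0.00125° × 111699 m/° = 139.624 m.
E–W at 71.4°: 0.00125° × 111699 × cos 71.4° = 0.00125 × 111699 × 0.3190 ≈ 44.5343 m.
Combining orthogonally: (139.624² + 44.5343²)^½ ≈ 146.554 m.
Converting: 146.554 m × 3.2808 ft/m ≈ 480.82 ft.

481 ft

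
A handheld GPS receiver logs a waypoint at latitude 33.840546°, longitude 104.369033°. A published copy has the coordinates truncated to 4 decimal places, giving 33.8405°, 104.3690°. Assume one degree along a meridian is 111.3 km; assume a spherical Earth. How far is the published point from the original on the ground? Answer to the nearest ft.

The latitude changed by +0.000046° and the longitude by +0.000033°.
North–south shift: 0.000046 × 111300 = 5.1198 m.
East–west at this latitude: 0.000033° × 111300 × cos 33.8405° ≈ 0.000033 × 92444.8 = 3.05068 m.
Combined displacement = (5.1198² + 3.05068²)^½ ≈ 5.95978 m.
In feet: 5.95978 m ÷ 0.3048 ≈ 19.553 ft.

20 ft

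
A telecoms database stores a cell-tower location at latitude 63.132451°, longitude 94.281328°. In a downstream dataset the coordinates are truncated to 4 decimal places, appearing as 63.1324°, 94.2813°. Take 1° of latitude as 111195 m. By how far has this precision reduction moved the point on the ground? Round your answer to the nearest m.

6 m

The latitude changed by +0.000051° and the longitude by +0.000028°.
North–south shift: 0.000051 × 111195 = 5.67095 m.
E–W at 63.1324°: 0.000028° × 111195 × cos 63.1324° = 0.000028 × 111195 × 0.4519 ≈ 1.40707 m.
Combined displacement = (5.67095² + 1.40707²)^½ ≈ 5.8429 m.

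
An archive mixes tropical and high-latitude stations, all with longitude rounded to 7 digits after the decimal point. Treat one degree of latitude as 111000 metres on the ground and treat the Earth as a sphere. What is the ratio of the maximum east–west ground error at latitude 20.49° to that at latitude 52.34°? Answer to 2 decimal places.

Rounding to 7 decimal places leaves the longitude within ±5e-08° of the true value.
At 20.49°: 5e-08° × 111000 × cos 20.49° = 5e-08 × 111000 × 0.9367 ≈ 0.0051989 m.
At 52.34°: 5e-08° × 111000 × cos 52.34° = 5e-08 × 111000 × 0.6110 ≈ 0.0033909 m.
Ratio: 0.0051989 / 0.0033909 = cos 20.49° / cos 52.34° ≈ 1.5332.

1.53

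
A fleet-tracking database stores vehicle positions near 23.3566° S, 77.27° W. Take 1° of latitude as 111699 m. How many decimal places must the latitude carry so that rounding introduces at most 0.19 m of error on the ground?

One degree of latitude covers 111699 m.
With N decimal places the half-ulp bound is 0.5·10⁻ᴺ°, or 0.5·10⁻ᴺ × 111699 m on the ground.
Setting 55849.5 × 10⁻ᴺ ≤ 0.19 gives 10ᴺ ≥ 2.939e+05, i.e. N ≥ 5.47.
N = 5 would give 0.558 m (too coarse); N = 6 gives 0.0558 m ≤ 0.19 m.

6 decimal places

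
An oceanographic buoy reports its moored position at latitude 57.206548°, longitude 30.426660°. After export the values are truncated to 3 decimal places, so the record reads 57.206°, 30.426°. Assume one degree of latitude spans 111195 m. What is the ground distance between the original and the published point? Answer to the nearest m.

The latitude changed by +0.000548° and the longitude by +0.000660°.
N–S: 0.000548° × 111195 m/° = 60.9349 m.
E–W at 57.206°: 0.000660° × 111195 × cos 57.206° = 0.000660 × 111195 × 0.5416 ≈ 39.7488 m.
Hypotenuse of the two orthogonal shifts: √(60.9349² + 39.7488²) = 72.7532 m.

73 m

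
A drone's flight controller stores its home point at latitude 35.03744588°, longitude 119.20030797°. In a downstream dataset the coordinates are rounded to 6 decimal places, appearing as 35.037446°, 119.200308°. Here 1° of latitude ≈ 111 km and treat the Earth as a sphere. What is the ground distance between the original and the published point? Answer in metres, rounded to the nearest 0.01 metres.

Δlat = 35.03744588 − 35.037446 = -0.00000012°; Δlon = 119.20030797 − 119.200308 = -0.00000003°.
North–south shift: -0.00000012 × 111000 = -0.01332 m.
East–west at this latitude: -0.00000003° × 111000 × cos 35.0374° ≈ -0.00000003 × 90884.2 = -0.00272653 m.
Combined displacement = (0.01332² + 0.00272653²)^½ ≈ 0.0135962 m.

0.01 metres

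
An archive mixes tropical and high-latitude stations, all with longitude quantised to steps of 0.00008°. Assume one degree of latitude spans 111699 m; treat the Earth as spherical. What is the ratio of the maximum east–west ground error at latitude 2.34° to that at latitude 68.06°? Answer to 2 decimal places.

With a 0.00008° grid the true value lies within half a step, ±0.00008°/2 = ±4e-05°, of the stored one.
Error at 2.34° = 4e-05° × 111699 × cos 2.34° ≈ 4.468 × 0.9992 = 4.4642 m.
At 68.06°: 4e-05° × 111699 × cos 68.06° = 4e-05 × 111699 × 0.3736 ≈ 1.6694 m.
Ratio: 4.4642 / 1.6694 = cos 2.34° / cos 68.06° ≈ 2.6742.

2.67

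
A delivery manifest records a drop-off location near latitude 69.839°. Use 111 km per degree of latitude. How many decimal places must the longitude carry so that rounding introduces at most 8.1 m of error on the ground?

At 69.839° one degree of longitude covers 111000 × cos 69.839° ≈ 111000 × 0.3447 ≈ 38257.2 m.
Rounding to N decimal places gives at most 0.5 × 10⁻ᴺ degrees of error, i.e. 0.5 × 10⁻ᴺ × 38257.2 m.
Setting 19128.6 × 10⁻ᴺ ≤ 8.1 gives 10ᴺ ≥ 2362, i.e. N ≥ 3.37.
N = 3 would give 19.1 m (too coarse); N = 4 gives 1.91 m ≤ 8.1 m.

4 decimal places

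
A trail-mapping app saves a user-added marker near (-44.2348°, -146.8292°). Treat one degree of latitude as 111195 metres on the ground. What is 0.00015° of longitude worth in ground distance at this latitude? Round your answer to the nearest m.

12 m

0.00015° of longitude at 44.2348° is 0.00015 × 111195 × cos 44.2348° ≈ 0.00015 × 79669.8 = 11.9505 m.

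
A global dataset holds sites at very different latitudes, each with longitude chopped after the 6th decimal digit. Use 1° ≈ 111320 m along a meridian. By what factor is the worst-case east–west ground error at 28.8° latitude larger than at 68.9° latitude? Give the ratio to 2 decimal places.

2.43

Truncating at 6 decimal places can drop up to a full unit in the last place, so the longitude may be off by as much as 1e-06°.
At 28.8°: 1e-06° × 111320 × cos 28.8° = 1e-06 × 111320 × 0.8763 ≈ 0.09755 m.
Error at 68.9° = 1e-06° × 111320 × cos 68.9° ≈ 0.11132 × 0.3600 = 0.040075 m.
Ratio: 0.09755 / 0.040075 = cos 28.8° / cos 68.9° ≈ 2.4342.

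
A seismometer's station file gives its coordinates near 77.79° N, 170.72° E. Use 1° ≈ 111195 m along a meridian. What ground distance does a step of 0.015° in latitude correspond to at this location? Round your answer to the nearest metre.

1668 metres

0.015° × 111195 m/° = 1667.92 m.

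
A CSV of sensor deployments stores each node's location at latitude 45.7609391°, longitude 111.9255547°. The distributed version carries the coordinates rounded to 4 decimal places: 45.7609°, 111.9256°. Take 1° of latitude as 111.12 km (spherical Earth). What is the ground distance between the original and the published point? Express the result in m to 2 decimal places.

Δlat = 45.7609391 − 45.7609 = +0.0000391°; Δlon = 111.9255547 − 111.9256 = -0.0000453°.
North–south shift: 0.0000391 × 111120 = 4.34479 m.
East–west at this latitude: -0.0000453° × 111120 × cos 45.7609° ≈ -0.0000453 × 77523.3 = -3.51181 m.
Combined displacement = (4.34479² + 3.51181²)^½ ≈ 5.58659 m.

5.59 m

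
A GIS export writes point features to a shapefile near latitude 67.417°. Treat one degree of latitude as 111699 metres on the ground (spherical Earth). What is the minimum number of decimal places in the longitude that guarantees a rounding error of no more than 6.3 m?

At 67.417° one degree of longitude covers 111699 × cos 67.417° ≈ 111699 × 0.3840 ≈ 42894.8 m.
Rounding to N decimal places gives at most 0.5 × 10⁻ᴺ degrees of error, i.e. 0.5 × 10⁻ᴺ × 42894.8 m.
Setting 21447.4 × 10⁻ᴺ ≤ 6.3 gives 10ᴺ ≥ 3404, i.e. N ≥ 3.53.
N = 3 would give 21.4 m (too coarse); N = 4 gives 2.14 m ≤ 6.3 m.

4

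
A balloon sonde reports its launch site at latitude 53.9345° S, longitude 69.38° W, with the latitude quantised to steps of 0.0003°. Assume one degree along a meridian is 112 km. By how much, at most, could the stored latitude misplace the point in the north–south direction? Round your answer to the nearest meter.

17 meters

With a 0.0003° grid the true value lies within half a step, ±0.0003°/2 = ±0.00015°, of the stored one.
North–south distance: 0.00015° × 112000 m/° = 16.8 m.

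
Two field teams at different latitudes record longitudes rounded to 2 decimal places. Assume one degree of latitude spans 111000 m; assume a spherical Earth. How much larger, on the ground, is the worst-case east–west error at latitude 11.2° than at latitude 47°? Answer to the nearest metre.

166 metres

Rounding to 2 decimal places leaves the longitude within ±0.005° of the true value.
Error at 11.2° = 0.005° × 111000 × cos 11.2° ≈ 555 × 0.9810 = 544.43 m.
At 47°: 0.005° × 111000 × cos 47° = 0.005 × 111000 × 0.6820 ≈ 378.51 m.
So the lower-latitude error exceeds the higher by 544.43 − 378.51 = 165.92 m.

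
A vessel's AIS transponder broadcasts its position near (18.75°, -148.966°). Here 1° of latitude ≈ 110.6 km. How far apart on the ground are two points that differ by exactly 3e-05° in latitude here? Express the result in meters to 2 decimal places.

Along a meridian 3e-05° is 3e-05 × 110600 = 3.318 m.

3.32 meters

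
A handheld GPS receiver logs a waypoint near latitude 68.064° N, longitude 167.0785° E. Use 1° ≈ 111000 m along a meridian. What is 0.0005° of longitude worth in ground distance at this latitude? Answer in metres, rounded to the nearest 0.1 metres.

20.7 metres

At 68.064° a degree of longitude is 111000 × cos 68.064° ≈ 41466.3 m, so 0.0005° corresponds to 20.7332 m.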